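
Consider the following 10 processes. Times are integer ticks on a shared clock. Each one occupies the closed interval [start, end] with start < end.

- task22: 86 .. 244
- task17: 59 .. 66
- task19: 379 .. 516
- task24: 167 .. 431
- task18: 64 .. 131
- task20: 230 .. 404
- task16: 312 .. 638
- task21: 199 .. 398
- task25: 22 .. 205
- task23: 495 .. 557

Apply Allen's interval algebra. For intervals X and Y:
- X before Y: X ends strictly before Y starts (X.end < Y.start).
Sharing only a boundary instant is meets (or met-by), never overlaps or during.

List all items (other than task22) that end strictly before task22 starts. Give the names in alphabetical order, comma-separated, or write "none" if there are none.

Target task22 = [86, 244].
task16 [312, 638] → after → no.
task17 [59, 66] → before → yes.
task18 [64, 131] → overlaps → no.
task19 [379, 516] → after → no.
task20 [230, 404] → overlapped-by → no.
task21 [199, 398] → overlapped-by → no.
task23 [495, 557] → after → no.
task24 [167, 431] → overlapped-by → no.
task25 [22, 205] → overlaps → no.
Result: task17.

task17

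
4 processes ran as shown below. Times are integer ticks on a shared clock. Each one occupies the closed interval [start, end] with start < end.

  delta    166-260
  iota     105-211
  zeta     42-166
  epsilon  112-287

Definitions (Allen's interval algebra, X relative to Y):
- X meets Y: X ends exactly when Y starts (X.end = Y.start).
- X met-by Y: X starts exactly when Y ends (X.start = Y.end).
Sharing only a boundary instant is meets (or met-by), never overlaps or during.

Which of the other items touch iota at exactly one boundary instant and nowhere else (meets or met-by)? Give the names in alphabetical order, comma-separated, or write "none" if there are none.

Target iota = [105, 211].
delta [166, 260] → overlapped-by → no.
epsilon [112, 287] → overlapped-by → no.
zeta [42, 166] → overlaps → no.
Result: none.

none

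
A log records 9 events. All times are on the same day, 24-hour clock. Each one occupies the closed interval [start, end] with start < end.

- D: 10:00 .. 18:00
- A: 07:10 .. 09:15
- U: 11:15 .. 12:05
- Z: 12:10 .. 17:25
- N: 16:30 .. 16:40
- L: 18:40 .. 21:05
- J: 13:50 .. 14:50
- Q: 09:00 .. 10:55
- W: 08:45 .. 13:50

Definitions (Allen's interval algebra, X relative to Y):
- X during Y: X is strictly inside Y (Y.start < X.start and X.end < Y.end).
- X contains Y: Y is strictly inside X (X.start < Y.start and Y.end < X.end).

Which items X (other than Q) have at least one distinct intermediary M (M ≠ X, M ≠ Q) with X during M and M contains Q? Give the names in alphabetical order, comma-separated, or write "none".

U

Target Q = [09:00, 10:55].
Intermediaries M with M contains Q: W.
Via W — items with X during W: U.
Union: U.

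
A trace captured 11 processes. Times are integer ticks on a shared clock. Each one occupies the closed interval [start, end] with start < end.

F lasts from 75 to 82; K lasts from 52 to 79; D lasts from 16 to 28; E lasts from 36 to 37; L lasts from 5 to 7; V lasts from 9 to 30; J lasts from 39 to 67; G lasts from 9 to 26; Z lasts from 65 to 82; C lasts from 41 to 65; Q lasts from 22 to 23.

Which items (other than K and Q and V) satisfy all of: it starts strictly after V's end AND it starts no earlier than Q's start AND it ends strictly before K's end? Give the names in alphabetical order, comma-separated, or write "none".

C, E, J

Conditions: its start is strictly after V's end (X.start > 30) AND its start is no earlier than Q's start (X.start >= 22) AND its end is strictly before K's end (X.end < 79).
C: start 41 > 30? ✓; start 41 >= 22? ✓; end 65 < 79? ✓ → yes.
D: start 16 > 30? ✗; start 16 >= 22? ✗; end 28 < 79? ✓ → no.
E: start 36 > 30? ✓; start 36 >= 22? ✓; end 37 < 79? ✓ → yes.
F: start 75 > 30? ✓; start 75 >= 22? ✓; end 82 < 79? ✗ → no.
G: start 9 > 30? ✗; start 9 >= 22? ✗; end 26 < 79? ✓ → no.
J: start 39 > 30? ✓; start 39 >= 22? ✓; end 67 < 79? ✓ → yes.
L: start 5 > 30? ✗; start 5 >= 22? ✗; end 7 < 79? ✓ → no.
Z: start 65 > 30? ✓; start 65 >= 22? ✓; end 82 < 79? ✗ → no.
Result: C, E, J.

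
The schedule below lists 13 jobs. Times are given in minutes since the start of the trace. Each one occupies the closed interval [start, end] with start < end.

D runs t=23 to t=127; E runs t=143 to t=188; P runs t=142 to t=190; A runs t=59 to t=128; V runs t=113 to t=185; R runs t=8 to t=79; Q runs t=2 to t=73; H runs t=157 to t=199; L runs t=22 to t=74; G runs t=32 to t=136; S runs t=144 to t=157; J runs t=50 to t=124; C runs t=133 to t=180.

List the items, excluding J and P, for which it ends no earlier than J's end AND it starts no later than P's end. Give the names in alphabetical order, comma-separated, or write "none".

A, C, D, E, G, H, S, V

Conditions: its end is no earlier than J's end (X.end >= t=124) AND its start is no later than P's end (X.start <= t=190).
A: end t=128 >= t=124? ✓; start t=59 <= t=190? ✓ → yes.
C: end t=180 >= t=124? ✓; start t=133 <= t=190? ✓ → yes.
D: end t=127 >= t=124? ✓; start t=23 <= t=190? ✓ → yes.
E: end t=188 >= t=124? ✓; start t=143 <= t=190? ✓ → yes.
G: end t=136 >= t=124? ✓; start t=32 <= t=190? ✓ → yes.
H: end t=199 >= t=124? ✓; start t=157 <= t=190? ✓ → yes.
L: end t=74 >= t=124? ✗; start t=22 <= t=190? ✓ → no.
Q: end t=73 >= t=124? ✗; start t=2 <= t=190? ✓ → no.
R: end t=79 >= t=124? ✗; start t=8 <= t=190? ✓ → no.
S: end t=157 >= t=124? ✓; start t=144 <= t=190? ✓ → yes.
V: end t=185 >= t=124? ✓; start t=113 <= t=190? ✓ → yes.
Result: A, C, D, E, G, H, S, V.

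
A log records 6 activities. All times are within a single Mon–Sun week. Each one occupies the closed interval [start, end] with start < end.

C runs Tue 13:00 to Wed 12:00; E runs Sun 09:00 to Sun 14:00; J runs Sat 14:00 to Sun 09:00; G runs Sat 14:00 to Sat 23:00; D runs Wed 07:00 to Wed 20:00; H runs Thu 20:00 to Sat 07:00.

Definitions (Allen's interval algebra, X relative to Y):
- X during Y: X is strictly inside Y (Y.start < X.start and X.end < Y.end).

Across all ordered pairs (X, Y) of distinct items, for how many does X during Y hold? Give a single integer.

Checking all 30 ordered pairs for relation 'during'; matching pairs in alphabetical order:
No pair satisfies it.
Count: 0.

0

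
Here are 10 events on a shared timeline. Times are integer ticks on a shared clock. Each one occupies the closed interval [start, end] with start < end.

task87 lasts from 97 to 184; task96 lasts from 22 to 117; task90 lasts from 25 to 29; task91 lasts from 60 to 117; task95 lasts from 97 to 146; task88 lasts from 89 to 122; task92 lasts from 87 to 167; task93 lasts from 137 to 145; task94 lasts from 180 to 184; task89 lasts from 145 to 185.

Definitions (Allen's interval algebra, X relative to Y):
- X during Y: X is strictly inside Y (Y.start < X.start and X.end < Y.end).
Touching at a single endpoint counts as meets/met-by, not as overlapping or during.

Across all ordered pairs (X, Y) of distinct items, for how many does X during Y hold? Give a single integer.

Checking all 90 ordered pairs for relation 'during'; matching pairs in alphabetical order:
(task88, task92): task88 during task92 ✓
(task90, task96): task90 during task96 ✓
(task93, task87): task93 during task87 ✓
(task93, task92): task93 during task92 ✓
(task93, task95): task93 during task95 ✓
(task94, task89): task94 during task89 ✓
(task95, task92): task95 during task92 ✓
Count: 7.

7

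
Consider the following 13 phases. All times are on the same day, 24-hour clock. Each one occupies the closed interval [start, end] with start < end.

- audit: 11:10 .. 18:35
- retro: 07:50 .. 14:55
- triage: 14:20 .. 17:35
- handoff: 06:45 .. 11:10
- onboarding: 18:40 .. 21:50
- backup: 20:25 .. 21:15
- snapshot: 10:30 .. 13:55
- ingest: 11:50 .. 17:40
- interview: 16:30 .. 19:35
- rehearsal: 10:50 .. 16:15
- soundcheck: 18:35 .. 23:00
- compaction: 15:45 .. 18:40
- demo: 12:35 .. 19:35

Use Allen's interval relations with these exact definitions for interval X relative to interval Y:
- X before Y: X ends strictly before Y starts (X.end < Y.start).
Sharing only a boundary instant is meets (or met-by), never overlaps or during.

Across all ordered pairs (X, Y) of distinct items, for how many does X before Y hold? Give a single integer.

Checking all 156 ordered pairs for relation 'before'; matching pairs in alphabetical order:
(audit, backup): audit before backup ✓
(audit, onboarding): audit before onboarding ✓
(compaction, backup): compaction before backup ✓
(demo, backup): demo before backup ✓
(handoff, backup): handoff before backup ✓
(handoff, compaction): handoff before compaction ✓
(handoff, demo): handoff before demo ✓
(handoff, ingest): handoff before ingest ✓
(handoff, interview): handoff before interview ✓
(handoff, onboarding): handoff before onboarding ✓
(handoff, soundcheck): handoff before soundcheck ✓
(handoff, triage): handoff before triage ✓
(ingest, backup): ingest before backup ✓
(ingest, onboarding): ingest before onboarding ✓
(ingest, soundcheck): ingest before soundcheck ✓
(interview, backup): interview before backup ✓
(rehearsal, backup): rehearsal before backup ✓
(rehearsal, interview): rehearsal before interview ✓
(rehearsal, onboarding): rehearsal before onboarding ✓
(rehearsal, soundcheck): rehearsal before soundcheck ✓
(retro, backup): retro before backup ✓
(retro, compaction): retro before compaction ✓
(retro, interview): retro before interview ✓
(retro, onboarding): retro before onboarding ✓
... plus 10 further pairs not listed.
Count: 34.

34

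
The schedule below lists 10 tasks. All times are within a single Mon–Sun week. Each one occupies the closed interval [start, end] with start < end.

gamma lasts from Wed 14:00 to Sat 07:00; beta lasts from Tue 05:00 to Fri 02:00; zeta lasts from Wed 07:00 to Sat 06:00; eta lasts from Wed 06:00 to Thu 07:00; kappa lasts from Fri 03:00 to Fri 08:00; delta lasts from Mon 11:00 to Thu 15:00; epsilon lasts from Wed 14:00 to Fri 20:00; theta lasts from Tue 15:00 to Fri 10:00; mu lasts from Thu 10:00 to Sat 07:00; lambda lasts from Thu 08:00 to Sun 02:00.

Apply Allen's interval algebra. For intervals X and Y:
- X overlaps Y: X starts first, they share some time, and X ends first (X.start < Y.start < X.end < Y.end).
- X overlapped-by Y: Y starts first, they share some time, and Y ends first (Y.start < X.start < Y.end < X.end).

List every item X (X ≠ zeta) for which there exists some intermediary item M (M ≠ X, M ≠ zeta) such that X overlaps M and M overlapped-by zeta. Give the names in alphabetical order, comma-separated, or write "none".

beta, delta, epsilon, eta, gamma, theta

Target zeta = [Wed 07:00, Sat 06:00].
Intermediaries M with M overlapped-by zeta: gamma, lambda, mu.
Via gamma — items with X overlaps gamma: beta, delta, eta, theta.
Via lambda — items with X overlaps lambda: beta, delta, epsilon, gamma, theta.
Via mu — items with X overlaps mu: beta, delta, epsilon, theta.
Union: beta, delta, epsilon, eta, gamma, theta.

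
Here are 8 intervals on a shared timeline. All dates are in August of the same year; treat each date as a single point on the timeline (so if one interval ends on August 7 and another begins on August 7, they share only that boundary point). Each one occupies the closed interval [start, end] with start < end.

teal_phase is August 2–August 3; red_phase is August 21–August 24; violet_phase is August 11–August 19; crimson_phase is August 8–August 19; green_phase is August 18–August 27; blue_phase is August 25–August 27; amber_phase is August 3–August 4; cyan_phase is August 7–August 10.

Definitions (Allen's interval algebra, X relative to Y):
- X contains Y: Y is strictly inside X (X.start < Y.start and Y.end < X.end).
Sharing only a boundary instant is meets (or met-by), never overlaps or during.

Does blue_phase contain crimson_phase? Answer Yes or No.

No

blue_phase = [August 25, August 27], crimson_phase = [August 8, August 19].
Actual relation of blue_phase to crimson_phase: after.
Asked whether 'contains' holds → No.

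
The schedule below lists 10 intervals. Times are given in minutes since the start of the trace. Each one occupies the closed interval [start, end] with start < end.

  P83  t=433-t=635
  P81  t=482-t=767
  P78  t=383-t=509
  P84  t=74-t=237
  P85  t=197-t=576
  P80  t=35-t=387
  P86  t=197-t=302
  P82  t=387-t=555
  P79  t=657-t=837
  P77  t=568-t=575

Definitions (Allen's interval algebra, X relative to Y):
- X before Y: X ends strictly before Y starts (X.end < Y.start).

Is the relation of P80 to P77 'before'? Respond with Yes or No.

P80 = [t=35, t=387], P77 = [t=568, t=575].
Actual relation of P80 to P77: before.
Asked whether 'before' holds → Yes.

Yes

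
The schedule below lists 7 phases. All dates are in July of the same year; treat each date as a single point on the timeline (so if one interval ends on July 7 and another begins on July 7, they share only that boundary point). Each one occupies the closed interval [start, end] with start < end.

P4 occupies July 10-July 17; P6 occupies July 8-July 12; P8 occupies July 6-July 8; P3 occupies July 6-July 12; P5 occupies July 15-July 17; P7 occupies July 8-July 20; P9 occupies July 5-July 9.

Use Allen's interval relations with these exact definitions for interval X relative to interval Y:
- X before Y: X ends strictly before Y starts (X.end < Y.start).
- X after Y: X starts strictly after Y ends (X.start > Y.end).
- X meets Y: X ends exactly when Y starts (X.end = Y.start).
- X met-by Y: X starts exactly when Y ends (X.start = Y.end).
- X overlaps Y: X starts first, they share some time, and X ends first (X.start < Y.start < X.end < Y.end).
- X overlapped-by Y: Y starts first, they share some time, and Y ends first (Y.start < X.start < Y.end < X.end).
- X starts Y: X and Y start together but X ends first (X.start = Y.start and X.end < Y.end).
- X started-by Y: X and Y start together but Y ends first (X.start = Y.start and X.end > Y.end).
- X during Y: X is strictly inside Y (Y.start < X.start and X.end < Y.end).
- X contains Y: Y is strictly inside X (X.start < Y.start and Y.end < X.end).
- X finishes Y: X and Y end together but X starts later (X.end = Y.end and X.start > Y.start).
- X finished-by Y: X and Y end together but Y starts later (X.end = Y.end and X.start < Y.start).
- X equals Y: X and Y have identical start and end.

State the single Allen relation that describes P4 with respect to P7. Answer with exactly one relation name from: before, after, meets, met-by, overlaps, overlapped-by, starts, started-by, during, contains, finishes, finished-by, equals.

during

P4 = [July 10, July 17]; P7 = [July 8, July 20].
Compare endpoints: P4.start > P7.start, P4.start < P7.end, P4.end > P7.start, P4.end < P7.end.
That pattern is 'during'.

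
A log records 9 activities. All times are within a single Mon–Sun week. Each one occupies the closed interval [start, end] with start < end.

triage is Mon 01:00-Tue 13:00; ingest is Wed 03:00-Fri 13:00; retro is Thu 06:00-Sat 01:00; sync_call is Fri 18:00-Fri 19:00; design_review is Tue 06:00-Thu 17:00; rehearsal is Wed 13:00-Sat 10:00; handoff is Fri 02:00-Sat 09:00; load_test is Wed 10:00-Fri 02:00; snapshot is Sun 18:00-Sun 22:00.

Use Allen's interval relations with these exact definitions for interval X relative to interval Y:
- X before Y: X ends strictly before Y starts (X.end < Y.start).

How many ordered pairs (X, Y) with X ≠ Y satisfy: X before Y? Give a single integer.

Checking all 72 ordered pairs for relation 'before'; matching pairs in alphabetical order:
(design_review, handoff): design_review before handoff ✓
(design_review, snapshot): design_review before snapshot ✓
(design_review, sync_call): design_review before sync_call ✓
(handoff, snapshot): handoff before snapshot ✓
(ingest, snapshot): ingest before snapshot ✓
(ingest, sync_call): ingest before sync_call ✓
(load_test, snapshot): load_test before snapshot ✓
(load_test, sync_call): load_test before sync_call ✓
(rehearsal, snapshot): rehearsal before snapshot ✓
(retro, snapshot): retro before snapshot ✓
(sync_call, snapshot): sync_call before snapshot ✓
(triage, handoff): triage before handoff ✓
(triage, ingest): triage before ingest ✓
(triage, load_test): triage before load_test ✓
(triage, rehearsal): triage before rehearsal ✓
(triage, retro): triage before retro ✓
(triage, snapshot): triage before snapshot ✓
(triage, sync_call): triage before sync_call ✓
Count: 18.

18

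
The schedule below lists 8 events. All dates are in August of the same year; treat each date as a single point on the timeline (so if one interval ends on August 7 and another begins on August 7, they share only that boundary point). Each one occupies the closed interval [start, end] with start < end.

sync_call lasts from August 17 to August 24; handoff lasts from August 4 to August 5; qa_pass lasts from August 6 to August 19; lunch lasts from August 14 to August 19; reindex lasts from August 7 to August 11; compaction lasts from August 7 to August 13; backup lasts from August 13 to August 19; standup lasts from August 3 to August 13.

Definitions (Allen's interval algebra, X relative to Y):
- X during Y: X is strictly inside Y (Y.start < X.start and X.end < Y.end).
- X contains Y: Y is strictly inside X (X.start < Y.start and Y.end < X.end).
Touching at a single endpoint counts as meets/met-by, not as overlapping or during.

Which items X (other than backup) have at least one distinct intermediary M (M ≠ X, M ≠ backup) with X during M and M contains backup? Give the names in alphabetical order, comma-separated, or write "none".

Target backup = [August 13, August 19].
Intermediaries M with M contains backup: none.
Union: none.

none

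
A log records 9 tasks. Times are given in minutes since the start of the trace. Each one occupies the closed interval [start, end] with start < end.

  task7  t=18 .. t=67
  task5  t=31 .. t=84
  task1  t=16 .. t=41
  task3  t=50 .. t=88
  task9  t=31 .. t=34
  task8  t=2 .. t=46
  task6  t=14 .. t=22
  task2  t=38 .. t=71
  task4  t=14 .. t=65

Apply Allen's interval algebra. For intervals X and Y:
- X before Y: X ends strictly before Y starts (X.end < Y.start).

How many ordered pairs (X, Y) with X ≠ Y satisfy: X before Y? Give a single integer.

Checking all 72 ordered pairs for relation 'before'; matching pairs in alphabetical order:
(task1, task3): task1 before task3 ✓
(task6, task2): task6 before task2 ✓
(task6, task3): task6 before task3 ✓
(task6, task5): task6 before task5 ✓
(task6, task9): task6 before task9 ✓
(task8, task3): task8 before task3 ✓
(task9, task2): task9 before task2 ✓
(task9, task3): task9 before task3 ✓
Count: 8.

8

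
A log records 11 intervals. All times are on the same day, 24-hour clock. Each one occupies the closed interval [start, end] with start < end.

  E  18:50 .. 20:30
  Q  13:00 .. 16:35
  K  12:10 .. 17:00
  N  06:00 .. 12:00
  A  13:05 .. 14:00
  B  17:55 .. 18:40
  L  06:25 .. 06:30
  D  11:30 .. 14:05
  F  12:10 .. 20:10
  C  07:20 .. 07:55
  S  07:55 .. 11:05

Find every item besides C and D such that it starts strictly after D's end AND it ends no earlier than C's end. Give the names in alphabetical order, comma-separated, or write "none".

B, E

Conditions: its start is strictly after D's end (X.start > 14:05) AND its end is no earlier than C's end (X.end >= 07:55).
A: start 13:05 > 14:05? ✗; end 14:00 >= 07:55? ✓ → no.
B: start 17:55 > 14:05? ✓; end 18:40 >= 07:55? ✓ → yes.
E: start 18:50 > 14:05? ✓; end 20:30 >= 07:55? ✓ → yes.
F: start 12:10 > 14:05? ✗; end 20:10 >= 07:55? ✓ → no.
K: start 12:10 > 14:05? ✗; end 17:00 >= 07:55? ✓ → no.
L: start 06:25 > 14:05? ✗; end 06:30 >= 07:55? ✗ → no.
N: start 06:00 > 14:05? ✗; end 12:00 >= 07:55? ✓ → no.
Q: start 13:00 > 14:05? ✗; end 16:35 >= 07:55? ✓ → no.
S: start 07:55 > 14:05? ✗; end 11:05 >= 07:55? ✓ → no.
Result: B, E.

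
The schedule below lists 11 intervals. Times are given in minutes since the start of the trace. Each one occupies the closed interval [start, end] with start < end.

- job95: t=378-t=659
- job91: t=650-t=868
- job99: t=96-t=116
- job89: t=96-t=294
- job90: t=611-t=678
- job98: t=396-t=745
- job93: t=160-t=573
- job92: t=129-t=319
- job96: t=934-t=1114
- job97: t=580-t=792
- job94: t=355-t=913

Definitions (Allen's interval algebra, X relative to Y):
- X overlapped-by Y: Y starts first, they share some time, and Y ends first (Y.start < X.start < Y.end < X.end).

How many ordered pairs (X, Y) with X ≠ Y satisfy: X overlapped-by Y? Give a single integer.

Checking all 110 ordered pairs for relation 'overlapped-by'; matching pairs in alphabetical order:
(job90, job95): job90 overlapped-by job95 ✓
(job91, job90): job91 overlapped-by job90 ✓
(job91, job95): job91 overlapped-by job95 ✓
(job91, job97): job91 overlapped-by job97 ✓
(job91, job98): job91 overlapped-by job98 ✓
(job92, job89): job92 overlapped-by job89 ✓
(job93, job89): job93 overlapped-by job89 ✓
(job93, job92): job93 overlapped-by job92 ✓
(job94, job93): job94 overlapped-by job93 ✓
(job95, job93): job95 overlapped-by job93 ✓
(job97, job95): job97 overlapped-by job95 ✓
(job97, job98): job97 overlapped-by job98 ✓
(job98, job93): job98 overlapped-by job93 ✓
(job98, job95): job98 overlapped-by job95 ✓
Count: 14.

14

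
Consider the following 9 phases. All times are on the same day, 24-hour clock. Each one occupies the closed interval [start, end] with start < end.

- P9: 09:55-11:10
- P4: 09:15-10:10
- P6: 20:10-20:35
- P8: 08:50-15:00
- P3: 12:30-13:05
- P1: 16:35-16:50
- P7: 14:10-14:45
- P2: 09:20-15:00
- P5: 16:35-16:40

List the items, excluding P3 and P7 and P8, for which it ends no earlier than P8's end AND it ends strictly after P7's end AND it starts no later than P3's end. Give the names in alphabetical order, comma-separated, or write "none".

P2

Conditions: its end is no earlier than P8's end (X.end >= 15:00) AND its end is strictly after P7's end (X.end > 14:45) AND its start is no later than P3's end (X.start <= 13:05).
P1: end 16:50 >= 15:00? ✓; end 16:50 > 14:45? ✓; start 16:35 <= 13:05? ✗ → no.
P2: end 15:00 >= 15:00? ✓; end 15:00 > 14:45? ✓; start 09:20 <= 13:05? ✓ → yes.
P4: end 10:10 >= 15:00? ✗; end 10:10 > 14:45? ✗; start 09:15 <= 13:05? ✓ → no.
P5: end 16:40 >= 15:00? ✓; end 16:40 > 14:45? ✓; start 16:35 <= 13:05? ✗ → no.
P6: end 20:35 >= 15:00? ✓; end 20:35 > 14:45? ✓; start 20:10 <= 13:05? ✗ → no.
P9: end 11:10 >= 15:00? ✗; end 11:10 > 14:45? ✗; start 09:55 <= 13:05? ✓ → no.
Result: P2.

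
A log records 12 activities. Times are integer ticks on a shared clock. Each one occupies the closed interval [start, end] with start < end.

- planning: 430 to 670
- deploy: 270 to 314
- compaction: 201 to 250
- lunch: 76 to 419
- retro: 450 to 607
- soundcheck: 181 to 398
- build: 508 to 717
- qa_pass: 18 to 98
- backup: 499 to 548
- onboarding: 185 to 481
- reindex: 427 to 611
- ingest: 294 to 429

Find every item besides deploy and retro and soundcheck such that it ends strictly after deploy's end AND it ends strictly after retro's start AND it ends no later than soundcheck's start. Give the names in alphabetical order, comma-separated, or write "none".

none

Conditions: its end is strictly after deploy's end (X.end > 314) AND its end is strictly after retro's start (X.end > 450) AND its end is no later than soundcheck's start (X.end <= 181).
backup: end 548 > 314? ✓; end 548 > 450? ✓; end 548 <= 181? ✗ → no.
build: end 717 > 314? ✓; end 717 > 450? ✓; end 717 <= 181? ✗ → no.
compaction: end 250 > 314? ✗; end 250 > 450? ✗; end 250 <= 181? ✗ → no.
ingest: end 429 > 314? ✓; end 429 > 450? ✗; end 429 <= 181? ✗ → no.
lunch: end 419 > 314? ✓; end 419 > 450? ✗; end 419 <= 181? ✗ → no.
onboarding: end 481 > 314? ✓; end 481 > 450? ✓; end 481 <= 181? ✗ → no.
planning: end 670 > 314? ✓; end 670 > 450? ✓; end 670 <= 181? ✗ → no.
qa_pass: end 98 > 314? ✗; end 98 > 450? ✗; end 98 <= 181? ✓ → no.
reindex: end 611 > 314? ✓; end 611 > 450? ✓; end 611 <= 181? ✗ → no.
Result: none.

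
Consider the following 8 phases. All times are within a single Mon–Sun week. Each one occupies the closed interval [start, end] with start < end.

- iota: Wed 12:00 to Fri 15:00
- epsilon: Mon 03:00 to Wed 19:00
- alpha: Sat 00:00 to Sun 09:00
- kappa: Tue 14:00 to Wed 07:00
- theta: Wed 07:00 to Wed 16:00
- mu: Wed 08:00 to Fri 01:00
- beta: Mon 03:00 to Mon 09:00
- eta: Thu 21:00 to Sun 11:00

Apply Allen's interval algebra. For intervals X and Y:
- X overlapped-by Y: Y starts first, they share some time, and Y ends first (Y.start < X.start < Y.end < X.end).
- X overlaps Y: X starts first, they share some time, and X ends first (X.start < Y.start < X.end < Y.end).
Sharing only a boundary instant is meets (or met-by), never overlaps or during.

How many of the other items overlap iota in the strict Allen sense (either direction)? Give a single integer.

Target iota = [Wed 12:00, Fri 15:00].
alpha [Sat 00:00, Sun 09:00] → after → no.
beta [Mon 03:00, Mon 09:00] → before → no.
epsilon [Mon 03:00, Wed 19:00] → overlaps → counts.
eta [Thu 21:00, Sun 11:00] → overlapped-by → counts.
kappa [Tue 14:00, Wed 07:00] → before → no.
mu [Wed 08:00, Fri 01:00] → overlaps → counts.
theta [Wed 07:00, Wed 16:00] → overlaps → counts.
Total: 4.

4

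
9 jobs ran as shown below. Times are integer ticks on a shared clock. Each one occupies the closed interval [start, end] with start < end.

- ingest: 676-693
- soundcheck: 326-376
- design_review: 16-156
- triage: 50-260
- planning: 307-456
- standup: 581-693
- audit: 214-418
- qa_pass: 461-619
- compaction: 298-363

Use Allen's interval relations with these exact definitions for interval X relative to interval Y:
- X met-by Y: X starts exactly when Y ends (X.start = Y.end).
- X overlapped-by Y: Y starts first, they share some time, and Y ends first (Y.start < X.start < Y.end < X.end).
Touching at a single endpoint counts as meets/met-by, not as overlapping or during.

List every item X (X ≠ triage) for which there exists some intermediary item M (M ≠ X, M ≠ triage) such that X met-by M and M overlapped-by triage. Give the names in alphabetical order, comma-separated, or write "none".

none

Target triage = [50, 260].
Intermediaries M with M overlapped-by triage: audit.
Via audit — items with X met-by audit: none.
Union: none.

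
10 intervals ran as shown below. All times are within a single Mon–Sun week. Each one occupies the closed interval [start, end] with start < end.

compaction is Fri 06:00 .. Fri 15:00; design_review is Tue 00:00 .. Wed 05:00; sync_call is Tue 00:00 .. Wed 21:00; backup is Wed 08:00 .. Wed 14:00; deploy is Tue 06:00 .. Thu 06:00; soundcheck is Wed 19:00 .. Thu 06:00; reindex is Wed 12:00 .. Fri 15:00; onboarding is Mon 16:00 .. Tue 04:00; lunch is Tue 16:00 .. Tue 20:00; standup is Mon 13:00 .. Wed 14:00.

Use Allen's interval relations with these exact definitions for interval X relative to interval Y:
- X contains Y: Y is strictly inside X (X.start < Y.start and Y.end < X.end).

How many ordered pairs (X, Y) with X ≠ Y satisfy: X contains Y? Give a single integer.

9

Checking all 90 ordered pairs for relation 'contains'; matching pairs in alphabetical order:
(deploy, backup): deploy contains backup ✓
(deploy, lunch): deploy contains lunch ✓
(design_review, lunch): design_review contains lunch ✓
(reindex, soundcheck): reindex contains soundcheck ✓
(standup, design_review): standup contains design_review ✓
(standup, lunch): standup contains lunch ✓
(standup, onboarding): standup contains onboarding ✓
(sync_call, backup): sync_call contains backup ✓
(sync_call, lunch): sync_call contains lunch ✓
Count: 9.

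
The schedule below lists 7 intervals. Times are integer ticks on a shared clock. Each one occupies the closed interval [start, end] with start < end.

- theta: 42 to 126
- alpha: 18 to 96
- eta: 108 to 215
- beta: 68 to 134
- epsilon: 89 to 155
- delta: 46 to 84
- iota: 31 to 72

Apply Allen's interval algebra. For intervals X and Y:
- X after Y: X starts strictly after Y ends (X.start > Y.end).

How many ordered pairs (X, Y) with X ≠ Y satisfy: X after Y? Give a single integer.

5

Checking all 42 ordered pairs for relation 'after'; matching pairs in alphabetical order:
(epsilon, delta): epsilon after delta ✓
(epsilon, iota): epsilon after iota ✓
(eta, alpha): eta after alpha ✓
(eta, delta): eta after delta ✓
(eta, iota): eta after iota ✓
Count: 5.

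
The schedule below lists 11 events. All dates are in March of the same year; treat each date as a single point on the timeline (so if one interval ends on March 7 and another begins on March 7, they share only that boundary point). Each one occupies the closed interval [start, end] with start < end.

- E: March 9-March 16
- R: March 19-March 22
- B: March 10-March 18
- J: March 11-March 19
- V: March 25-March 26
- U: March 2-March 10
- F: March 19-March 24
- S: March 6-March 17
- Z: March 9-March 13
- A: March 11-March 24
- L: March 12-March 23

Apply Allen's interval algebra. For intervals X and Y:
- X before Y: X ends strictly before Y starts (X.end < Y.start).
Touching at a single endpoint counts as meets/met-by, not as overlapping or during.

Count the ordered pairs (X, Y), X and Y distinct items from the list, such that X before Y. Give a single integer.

Checking all 110 ordered pairs for relation 'before'; matching pairs in alphabetical order:
(A, V): A before V ✓
(B, F): B before F ✓
(B, R): B before R ✓
(B, V): B before V ✓
(E, F): E before F ✓
(E, R): E before R ✓
(E, V): E before V ✓
(F, V): F before V ✓
(J, V): J before V ✓
(L, V): L before V ✓
(R, V): R before V ✓
(S, F): S before F ✓
(S, R): S before R ✓
(S, V): S before V ✓
(U, A): U before A ✓
(U, F): U before F ✓
(U, J): U before J ✓
(U, L): U before L ✓
(U, R): U before R ✓
(U, V): U before V ✓
(Z, F): Z before F ✓
(Z, R): Z before R ✓
(Z, V): Z before V ✓
Count: 23.

23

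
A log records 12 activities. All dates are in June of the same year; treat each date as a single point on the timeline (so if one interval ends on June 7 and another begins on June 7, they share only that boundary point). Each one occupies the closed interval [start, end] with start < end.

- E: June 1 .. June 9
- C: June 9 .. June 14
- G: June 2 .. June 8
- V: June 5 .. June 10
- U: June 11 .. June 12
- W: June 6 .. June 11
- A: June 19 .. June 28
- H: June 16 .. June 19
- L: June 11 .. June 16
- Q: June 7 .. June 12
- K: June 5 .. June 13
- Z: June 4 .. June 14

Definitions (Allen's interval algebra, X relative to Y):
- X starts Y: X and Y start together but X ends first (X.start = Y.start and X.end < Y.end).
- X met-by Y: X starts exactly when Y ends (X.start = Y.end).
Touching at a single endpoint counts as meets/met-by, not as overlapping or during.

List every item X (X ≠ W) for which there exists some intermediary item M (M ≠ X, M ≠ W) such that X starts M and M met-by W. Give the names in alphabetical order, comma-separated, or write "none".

Target W = [June 6, June 11].
Intermediaries M with M met-by W: L, U.
Via L — items with X starts L: U.
Via U — items with X starts U: none.
Union: U.

U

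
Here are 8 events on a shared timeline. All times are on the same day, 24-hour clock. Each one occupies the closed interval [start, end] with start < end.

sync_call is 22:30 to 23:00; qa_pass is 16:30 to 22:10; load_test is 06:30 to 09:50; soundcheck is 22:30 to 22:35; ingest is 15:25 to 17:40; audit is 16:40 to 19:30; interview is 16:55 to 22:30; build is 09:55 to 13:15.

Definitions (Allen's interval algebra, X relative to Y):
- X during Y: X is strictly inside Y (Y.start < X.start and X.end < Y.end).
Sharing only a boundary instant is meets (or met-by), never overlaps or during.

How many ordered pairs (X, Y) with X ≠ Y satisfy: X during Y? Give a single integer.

1

Checking all 56 ordered pairs for relation 'during'; matching pairs in alphabetical order:
(audit, qa_pass): audit during qa_pass ✓
Count: 1.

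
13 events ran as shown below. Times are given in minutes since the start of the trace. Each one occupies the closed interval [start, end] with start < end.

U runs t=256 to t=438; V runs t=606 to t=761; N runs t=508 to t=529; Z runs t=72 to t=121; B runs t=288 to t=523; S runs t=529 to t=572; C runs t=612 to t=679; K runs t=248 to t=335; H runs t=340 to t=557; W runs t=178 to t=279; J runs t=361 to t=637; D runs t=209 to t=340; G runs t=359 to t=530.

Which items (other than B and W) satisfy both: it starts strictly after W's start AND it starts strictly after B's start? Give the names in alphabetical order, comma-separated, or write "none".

Conditions: its start is strictly after W's start (X.start > t=178) AND its start is strictly after B's start (X.start > t=288).
C: start t=612 > t=178? ✓; start t=612 > t=288? ✓ → yes.
D: start t=209 > t=178? ✓; start t=209 > t=288? ✗ → no.
G: start t=359 > t=178? ✓; start t=359 > t=288? ✓ → yes.
H: start t=340 > t=178? ✓; start t=340 > t=288? ✓ → yes.
J: start t=361 > t=178? ✓; start t=361 > t=288? ✓ → yes.
K: start t=248 > t=178? ✓; start t=248 > t=288? ✗ → no.
N: start t=508 > t=178? ✓; start t=508 > t=288? ✓ → yes.
S: start t=529 > t=178? ✓; start t=529 > t=288? ✓ → yes.
U: start t=256 > t=178? ✓; start t=256 > t=288? ✗ → no.
V: start t=606 > t=178? ✓; start t=606 > t=288? ✓ → yes.
Z: start t=72 > t=178? ✗; start t=72 > t=288? ✗ → no.
Result: C, G, H, J, N, S, V.

C, G, H, J, N, S, V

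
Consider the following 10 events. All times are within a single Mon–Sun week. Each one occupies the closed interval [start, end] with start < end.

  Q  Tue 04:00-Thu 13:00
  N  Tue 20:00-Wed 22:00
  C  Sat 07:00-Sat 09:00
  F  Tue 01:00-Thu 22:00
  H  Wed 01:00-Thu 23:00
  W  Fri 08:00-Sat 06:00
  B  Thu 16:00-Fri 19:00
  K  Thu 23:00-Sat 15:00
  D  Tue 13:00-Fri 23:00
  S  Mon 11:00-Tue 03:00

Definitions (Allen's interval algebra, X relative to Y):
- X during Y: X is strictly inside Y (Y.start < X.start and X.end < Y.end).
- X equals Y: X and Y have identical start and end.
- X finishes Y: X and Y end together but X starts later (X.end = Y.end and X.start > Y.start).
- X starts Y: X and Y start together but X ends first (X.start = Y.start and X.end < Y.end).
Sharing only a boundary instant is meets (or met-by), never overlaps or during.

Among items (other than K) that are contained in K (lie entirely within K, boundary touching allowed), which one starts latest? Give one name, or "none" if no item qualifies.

C

Target K = [Thu 23:00, Sat 15:00].
B [Thu 16:00, Fri 19:00] → overlaps → excluded.
C [Sat 07:00, Sat 09:00] → during → candidate.
D [Tue 13:00, Fri 23:00] → overlaps → excluded.
F [Tue 01:00, Thu 22:00] → before → excluded.
H [Wed 01:00, Thu 23:00] → meets → excluded.
N [Tue 20:00, Wed 22:00] → before → excluded.
Q [Tue 04:00, Thu 13:00] → before → excluded.
S [Mon 11:00, Tue 03:00] → before → excluded.
W [Fri 08:00, Sat 06:00] → during → candidate.
Among candidates, latest start is Sat 07:00 → C.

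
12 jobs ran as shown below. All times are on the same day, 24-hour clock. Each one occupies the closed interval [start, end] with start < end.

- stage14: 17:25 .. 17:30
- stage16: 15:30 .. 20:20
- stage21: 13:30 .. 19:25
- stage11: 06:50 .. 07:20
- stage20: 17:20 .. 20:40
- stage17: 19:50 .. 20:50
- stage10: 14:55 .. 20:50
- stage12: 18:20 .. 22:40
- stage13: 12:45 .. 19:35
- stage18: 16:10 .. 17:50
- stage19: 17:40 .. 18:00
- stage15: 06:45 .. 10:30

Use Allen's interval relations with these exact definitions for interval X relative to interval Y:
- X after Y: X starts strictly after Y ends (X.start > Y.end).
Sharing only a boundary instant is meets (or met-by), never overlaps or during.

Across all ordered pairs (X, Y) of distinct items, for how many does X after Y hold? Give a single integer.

Checking all 132 ordered pairs for relation 'after'; matching pairs in alphabetical order:
(stage10, stage11): stage10 after stage11 ✓
(stage10, stage15): stage10 after stage15 ✓
(stage12, stage11): stage12 after stage11 ✓
(stage12, stage14): stage12 after stage14 ✓
(stage12, stage15): stage12 after stage15 ✓
(stage12, stage18): stage12 after stage18 ✓
(stage12, stage19): stage12 after stage19 ✓
(stage13, stage11): stage13 after stage11 ✓
(stage13, stage15): stage13 after stage15 ✓
(stage14, stage11): stage14 after stage11 ✓
(stage14, stage15): stage14 after stage15 ✓
(stage16, stage11): stage16 after stage11 ✓
(stage16, stage15): stage16 after stage15 ✓
(stage17, stage11): stage17 after stage11 ✓
(stage17, stage13): stage17 after stage13 ✓
(stage17, stage14): stage17 after stage14 ✓
(stage17, stage15): stage17 after stage15 ✓
(stage17, stage18): stage17 after stage18 ✓
(stage17, stage19): stage17 after stage19 ✓
(stage17, stage21): stage17 after stage21 ✓
(stage18, stage11): stage18 after stage11 ✓
(stage18, stage15): stage18 after stage15 ✓
(stage19, stage11): stage19 after stage11 ✓
(stage19, stage14): stage19 after stage14 ✓
... plus 5 further pairs not listed.
Count: 29.

29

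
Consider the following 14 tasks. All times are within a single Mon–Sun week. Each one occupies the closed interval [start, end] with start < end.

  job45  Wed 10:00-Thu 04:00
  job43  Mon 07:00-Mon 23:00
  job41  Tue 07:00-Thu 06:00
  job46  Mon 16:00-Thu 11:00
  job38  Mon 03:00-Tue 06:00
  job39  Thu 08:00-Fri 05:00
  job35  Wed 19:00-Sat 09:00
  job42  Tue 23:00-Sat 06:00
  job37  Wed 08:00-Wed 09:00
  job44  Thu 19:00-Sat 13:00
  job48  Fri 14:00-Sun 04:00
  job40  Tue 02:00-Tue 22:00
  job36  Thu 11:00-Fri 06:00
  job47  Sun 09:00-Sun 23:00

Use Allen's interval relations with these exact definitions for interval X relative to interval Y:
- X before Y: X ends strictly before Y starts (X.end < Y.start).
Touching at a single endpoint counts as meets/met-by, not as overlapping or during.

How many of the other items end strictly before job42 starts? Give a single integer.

3

Target job42 = [Tue 23:00, Sat 06:00].
job35 [Wed 19:00, Sat 09:00] → overlapped-by → no.
job36 [Thu 11:00, Fri 06:00] → during → no.
job37 [Wed 08:00, Wed 09:00] → during → no.
job38 [Mon 03:00, Tue 06:00] → before → counts.
job39 [Thu 08:00, Fri 05:00] → during → no.
job40 [Tue 02:00, Tue 22:00] → before → counts.
job41 [Tue 07:00, Thu 06:00] → overlaps → no.
job43 [Mon 07:00, Mon 23:00] → before → counts.
job44 [Thu 19:00, Sat 13:00] → overlapped-by → no.
job45 [Wed 10:00, Thu 04:00] → during → no.
job46 [Mon 16:00, Thu 11:00] → overlaps → no.
job47 [Sun 09:00, Sun 23:00] → after → no.
job48 [Fri 14:00, Sun 04:00] → overlapped-by → no.
Total: 3.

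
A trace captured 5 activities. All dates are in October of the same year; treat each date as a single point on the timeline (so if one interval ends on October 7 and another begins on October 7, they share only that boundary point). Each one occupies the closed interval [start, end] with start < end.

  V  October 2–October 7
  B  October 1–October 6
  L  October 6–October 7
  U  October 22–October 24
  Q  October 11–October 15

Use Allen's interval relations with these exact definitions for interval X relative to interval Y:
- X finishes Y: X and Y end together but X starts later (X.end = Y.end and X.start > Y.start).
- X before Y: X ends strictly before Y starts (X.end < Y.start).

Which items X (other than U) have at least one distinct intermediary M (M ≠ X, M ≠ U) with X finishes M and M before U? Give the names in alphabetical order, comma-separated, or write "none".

L

Target U = [October 22, October 24].
Intermediaries M with M before U: B, L, Q, V.
Via B — items with X finishes B: none.
Via L — items with X finishes L: none.
Via Q — items with X finishes Q: none.
Via V — items with X finishes V: L.
Union: L.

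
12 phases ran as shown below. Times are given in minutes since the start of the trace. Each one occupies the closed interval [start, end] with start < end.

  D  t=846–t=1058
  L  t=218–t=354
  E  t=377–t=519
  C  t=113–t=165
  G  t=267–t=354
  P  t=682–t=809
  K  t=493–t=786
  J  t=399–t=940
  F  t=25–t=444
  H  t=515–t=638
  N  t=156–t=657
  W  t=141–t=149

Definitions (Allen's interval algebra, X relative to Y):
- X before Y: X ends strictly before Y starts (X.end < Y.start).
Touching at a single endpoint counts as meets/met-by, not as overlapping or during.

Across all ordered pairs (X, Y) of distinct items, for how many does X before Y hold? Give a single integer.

41

Checking all 132 ordered pairs for relation 'before'; matching pairs in alphabetical order:
(C, D): C before D ✓
(C, E): C before E ✓
(C, G): C before G ✓
(C, H): C before H ✓
(C, J): C before J ✓
(C, K): C before K ✓
(C, L): C before L ✓
(C, P): C before P ✓
(E, D): E before D ✓
(E, P): E before P ✓
(F, D): F before D ✓
(F, H): F before H ✓
(F, K): F before K ✓
(F, P): F before P ✓
(G, D): G before D ✓
(G, E): G before E ✓
(G, H): G before H ✓
(G, J): G before J ✓
(G, K): G before K ✓
(G, P): G before P ✓
(H, D): H before D ✓
(H, P): H before P ✓
(K, D): K before D ✓
(L, D): L before D ✓
... plus 17 further pairs not listed.
Count: 41.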